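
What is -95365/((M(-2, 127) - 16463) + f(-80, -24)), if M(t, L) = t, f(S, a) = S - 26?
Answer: 95365/16571 ≈ 5.7549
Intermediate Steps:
f(S, a) = -26 + S
-95365/((M(-2, 127) - 16463) + f(-80, -24)) = -95365/((-2 - 16463) + (-26 - 80)) = -95365/(-16465 - 106) = -95365/(-16571) = -95365*(-1/16571) = 95365/16571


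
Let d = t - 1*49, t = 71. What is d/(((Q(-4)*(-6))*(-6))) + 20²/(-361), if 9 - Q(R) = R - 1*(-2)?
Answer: -6839/6498 ≈ -1.0525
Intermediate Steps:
Q(R) = 7 - R (Q(R) = 9 - (R - 1*(-2)) = 9 - (R + 2) = 9 - (2 + R) = 9 + (-2 - R) = 7 - R)
d = 22 (d = 71 - 1*49 = 71 - 49 = 22)
d/(((Q(-4)*(-6))*(-6))) + 20²/(-361) = 22/((((7 - 1*(-4))*(-6))*(-6))) + 20²/(-361) = 22/((((7 + 4)*(-6))*(-6))) + 400*(-1/361) = 22/(((11*(-6))*(-6))) - 400/361 = 22/((-66*(-6))) - 400/361 = 22/396 - 400/361 = 22*(1/396) - 400/361 = 1/18 - 400/361 = -6839/6498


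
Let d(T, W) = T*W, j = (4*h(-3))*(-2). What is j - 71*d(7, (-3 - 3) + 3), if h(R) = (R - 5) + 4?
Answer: 1523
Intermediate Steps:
h(R) = -1 + R (h(R) = (-5 + R) + 4 = -1 + R)
j = 32 (j = (4*(-1 - 3))*(-2) = (4*(-4))*(-2) = -16*(-2) = 32)
j - 71*d(7, (-3 - 3) + 3) = 32 - 497*((-3 - 3) + 3) = 32 - 497*(-6 + 3) = 32 - 497*(-3) = 32 - 71*(-21) = 32 + 1491 = 1523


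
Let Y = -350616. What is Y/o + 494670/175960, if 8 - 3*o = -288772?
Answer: -351936429/423447740 ≈ -0.83112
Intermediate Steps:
o = 96260 (o = 8/3 - 1/3*(-288772) = 8/3 + 288772/3 = 96260)
Y/o + 494670/175960 = -350616/96260 + 494670/175960 = -350616*1/96260 + 494670*(1/175960) = -87654/24065 + 49467/17596 = -351936429/423447740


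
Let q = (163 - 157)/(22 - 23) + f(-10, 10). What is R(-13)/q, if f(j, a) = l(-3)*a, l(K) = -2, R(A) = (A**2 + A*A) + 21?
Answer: -359/26 ≈ -13.808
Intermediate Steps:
R(A) = 21 + 2*A**2 (R(A) = (A**2 + A**2) + 21 = 2*A**2 + 21 = 21 + 2*A**2)
f(j, a) = -2*a
q = -26 (q = (163 - 157)/(22 - 23) - 2*10 = 6/(-1) - 20 = 6*(-1) - 20 = -6 - 20 = -26)
R(-13)/q = (21 + 2*(-13)**2)/(-26) = (21 + 2*169)*(-1/26) = (21 + 338)*(-1/26) = 359*(-1/26) = -359/26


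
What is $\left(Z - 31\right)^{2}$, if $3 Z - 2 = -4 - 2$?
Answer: $\frac{9409}{9} \approx 1045.4$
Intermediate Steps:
$Z = - \frac{4}{3}$ ($Z = \frac{2}{3} + \frac{-4 - 2}{3} = \frac{2}{3} + \frac{1}{3} \left(-6\right) = \frac{2}{3} - 2 = - \frac{4}{3} \approx -1.3333$)
$\left(Z - 31\right)^{2} = \left(- \frac{4}{3} - 31\right)^{2} = \left(- \frac{97}{3}\right)^{2} = \frac{9409}{9}$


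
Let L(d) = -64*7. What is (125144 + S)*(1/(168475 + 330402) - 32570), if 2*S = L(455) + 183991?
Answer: -7049069984188759/997754 ≈ -7.0649e+9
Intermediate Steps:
L(d) = -448
S = 183543/2 (S = (-448 + 183991)/2 = (½)*183543 = 183543/2 ≈ 91772.)
(125144 + S)*(1/(168475 + 330402) - 32570) = (125144 + 183543/2)*(1/(168475 + 330402) - 32570) = 433831*(1/498877 - 32570)/2 = (433831/2)*(-16248423889/498877) = -7049069984188759/997754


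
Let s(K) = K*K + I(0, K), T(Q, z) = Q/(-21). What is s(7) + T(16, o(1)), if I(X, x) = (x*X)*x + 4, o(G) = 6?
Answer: 1097/21 ≈ 52.238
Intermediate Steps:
I(X, x) = 4 + X*x² (I(X, x) = (X*x)*x + 4 = X*x² + 4 = 4 + X*x²)
T(Q, z) = -Q/21 (T(Q, z) = Q*(-1/21) = -Q/21)
s(K) = 4 + K² (s(K) = K*K + (4 + 0*K²) = K² + (4 + 0) = K² + 4 = 4 + K²)
s(7) + T(16, o(1)) = (4 + 7²) - 1/21*16 = (4 + 49) - 16/21 = 53 - 16/21 = 1097/21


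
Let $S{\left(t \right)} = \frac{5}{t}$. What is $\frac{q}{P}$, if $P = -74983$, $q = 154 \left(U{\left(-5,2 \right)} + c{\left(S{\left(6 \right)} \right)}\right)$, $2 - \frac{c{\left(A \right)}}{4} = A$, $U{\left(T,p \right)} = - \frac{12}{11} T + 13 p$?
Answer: $- \frac{16688}{224949} \approx -0.074186$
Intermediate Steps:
$U{\left(T,p \right)} = 13 p - \frac{12 T}{11}$ ($U{\left(T,p \right)} = \left(-12\right) \frac{1}{11} T + 13 p = - \frac{12 T}{11} + 13 p = 13 p - \frac{12 T}{11}$)
$c{\left(A \right)} = 8 - 4 A$
$q = \frac{16688}{3}$ ($q = 154 \left(\left(13 \cdot 2 - - \frac{60}{11}\right) + \left(8 - 4 \cdot \frac{5}{6}\right)\right) = 154 \left(\left(26 + \frac{60}{11}\right) + \left(8 - 4 \cdot 5 \cdot \frac{1}{6}\right)\right) = 154 \left(\frac{346}{11} + \left(8 - \frac{10}{3}\right)\right) = 154 \left(\frac{346}{11} + \frac{14}{3}\right) = 154 \cdot \frac{1192}{33} = \frac{16688}{3} \approx 5562.7$)
$\frac{q}{P} = \frac{16688}{3 \left(-74983\right)} = \frac{16688}{3} \left(- \frac{1}{74983}\right) = - \frac{16688}{224949}$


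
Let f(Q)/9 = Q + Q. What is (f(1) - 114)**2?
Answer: 9216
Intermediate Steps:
f(Q) = 18*Q (f(Q) = 9*(Q + Q) = 9*(2*Q) = 18*Q)
(f(1) - 114)**2 = (18*1 - 114)**2 = (18 - 114)**2 = (-96)**2 = 9216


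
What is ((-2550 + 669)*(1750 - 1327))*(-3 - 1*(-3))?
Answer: 0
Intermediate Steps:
((-2550 + 669)*(1750 - 1327))*(-3 - 1*(-3)) = (-1881*423)*(-3 + 3) = -795663*0 = 0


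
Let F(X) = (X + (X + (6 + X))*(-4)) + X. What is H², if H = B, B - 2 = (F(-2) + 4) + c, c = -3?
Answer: 81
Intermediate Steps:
F(X) = -24 - 6*X (F(X) = (X + (6 + 2*X)*(-4)) + X = (X + (-24 - 8*X)) + X = (-24 - 7*X) + X = -24 - 6*X)
B = -9 (B = 2 + (((-24 - 6*(-2)) + 4) - 3) = 2 + (((-24 + 12) + 4) - 3) = 2 + ((-12 + 4) - 3) = 2 + (-8 - 3) = 2 - 11 = -9)
H = -9
H² = (-9)² = 81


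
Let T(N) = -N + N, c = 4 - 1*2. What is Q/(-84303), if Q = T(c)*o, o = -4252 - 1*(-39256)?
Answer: 0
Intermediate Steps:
c = 2 (c = 4 - 2 = 2)
T(N) = 0
o = 35004 (o = -4252 + 39256 = 35004)
Q = 0 (Q = 0*35004 = 0)
Q/(-84303) = 0/(-84303) = 0*(-1/84303) = 0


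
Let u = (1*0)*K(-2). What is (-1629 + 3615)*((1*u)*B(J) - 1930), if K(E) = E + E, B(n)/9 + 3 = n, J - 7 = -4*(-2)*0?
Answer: -3832980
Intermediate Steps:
J = 7 (J = 7 - 4*(-2)*0 = 7 + 8*0 = 7 + 0 = 7)
B(n) = -27 + 9*n
K(E) = 2*E
u = 0 (u = (1*0)*(2*(-2)) = 0*(-4) = 0)
(-1629 + 3615)*((1*u)*B(J) - 1930) = (-1629 + 3615)*((1*0)*(-27 + 9*7) - 1930) = 1986*(0*(-27 + 63) - 1930) = 1986*(0*36 - 1930) = 1986*(0 - 1930) = 1986*(-1930) = -3832980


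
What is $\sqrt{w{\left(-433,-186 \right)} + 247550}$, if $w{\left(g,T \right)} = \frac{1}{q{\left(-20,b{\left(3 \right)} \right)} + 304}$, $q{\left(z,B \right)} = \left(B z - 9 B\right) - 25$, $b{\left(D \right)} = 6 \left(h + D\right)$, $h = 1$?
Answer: $\frac{7 \sqrt{878494317}}{417} \approx 497.54$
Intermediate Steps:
$b{\left(D \right)} = 6 + 6 D$ ($b{\left(D \right)} = 6 \left(1 + D\right) = 6 + 6 D$)
$q{\left(z,B \right)} = -25 - 9 B + B z$ ($q{\left(z,B \right)} = \left(- 9 B + B z\right) - 25 = -25 - 9 B + B z$)
$w{\left(g,T \right)} = - \frac{1}{417}$ ($w{\left(g,T \right)} = \frac{1}{\left(-25 - 9 \left(6 + 6 \cdot 3\right) + \left(6 + 6 \cdot 3\right) \left(-20\right)\right) + 304} = \frac{1}{\left(-25 - 9 \left(6 + 18\right) + \left(6 + 18\right) \left(-20\right)\right) + 304} = \frac{1}{\left(-25 - 216 + 24 \left(-20\right)\right) + 304} = \frac{1}{\left(-25 - 216 - 480\right) + 304} = \frac{1}{-721 + 304} = \frac{1}{-417} = - \frac{1}{417}$)
$\sqrt{w{\left(-433,-186 \right)} + 247550} = \sqrt{- \frac{1}{417} + 247550} = \sqrt{\frac{103228349}{417}} = \frac{7 \sqrt{878494317}}{417}$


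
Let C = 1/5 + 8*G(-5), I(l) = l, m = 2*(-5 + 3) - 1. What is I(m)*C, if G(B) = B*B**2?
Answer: 4999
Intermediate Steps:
m = -5 (m = 2*(-2) - 1 = -4 - 1 = -5)
G(B) = B**3
C = -4999/5 (C = 1/5 + 8*(-5)**3 = 1/5 + 8*(-125) = 1/5 - 1000 = -4999/5 ≈ -999.80)
I(m)*C = -5*(-4999/5) = 4999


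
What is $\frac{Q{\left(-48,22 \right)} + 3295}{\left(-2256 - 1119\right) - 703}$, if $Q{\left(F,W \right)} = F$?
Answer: $- \frac{3247}{4078} \approx -0.79622$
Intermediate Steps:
$\frac{Q{\left(-48,22 \right)} + 3295}{\left(-2256 - 1119\right) - 703} = \frac{-48 + 3295}{\left(-2256 - 1119\right) - 703} = \frac{3247}{\left(-2256 - 1119\right) - 703} = \frac{3247}{-3375 - 703} = \frac{3247}{-4078} = 3247 \left(- \frac{1}{4078}\right) = - \frac{3247}{4078}$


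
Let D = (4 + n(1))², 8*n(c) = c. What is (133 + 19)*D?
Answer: 20691/8 ≈ 2586.4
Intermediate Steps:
n(c) = c/8
D = 1089/64 (D = (4 + (⅛)*1)² = (4 + ⅛)² = (33/8)² = 1089/64 ≈ 17.016)
(133 + 19)*D = (133 + 19)*(1089/64) = 152*(1089/64) = 20691/8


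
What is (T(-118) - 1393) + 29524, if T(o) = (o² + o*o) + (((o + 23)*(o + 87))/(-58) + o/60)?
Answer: 24327922/435 ≈ 55926.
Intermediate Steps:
T(o) = 2*o² + o/60 - (23 + o)*(87 + o)/58 (T(o) = (o² + o²) + (((23 + o)*(87 + o))*(-1/58) + o*(1/60)) = 2*o² + (-(23 + o)*(87 + o)/58 + o/60) = 2*o² + (o/60 - (23 + o)*(87 + o)/58) = 2*o² + o/60 - (23 + o)*(87 + o)/58)
(T(-118) - 1393) + 29524 = ((-69/2 - 3271/1740*(-118) + (115/58)*(-118)²) - 1393) + 29524 = ((-69/2 + 192989/870 + (115/58)*13924) - 1393) + 29524 = ((-69/2 + 192989/870 + 800630/29) - 1393) + 29524 = (12090937/435 - 1393) + 29524 = 11484982/435 + 29524 = 24327922/435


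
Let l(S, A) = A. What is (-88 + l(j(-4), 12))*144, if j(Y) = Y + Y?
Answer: -10944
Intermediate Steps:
j(Y) = 2*Y
(-88 + l(j(-4), 12))*144 = (-88 + 12)*144 = -76*144 = -10944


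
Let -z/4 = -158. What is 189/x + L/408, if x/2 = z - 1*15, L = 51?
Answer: 1373/4936 ≈ 0.27816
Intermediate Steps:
z = 632 (z = -4*(-158) = 632)
x = 1234 (x = 2*(632 - 1*15) = 2*(632 - 15) = 2*617 = 1234)
189/x + L/408 = 189/1234 + 51/408 = 189*(1/1234) + 51*(1/408) = 189/1234 + ⅛ = 1373/4936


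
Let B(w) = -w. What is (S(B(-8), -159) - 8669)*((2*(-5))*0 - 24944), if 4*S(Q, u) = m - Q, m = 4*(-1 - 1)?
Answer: 216339312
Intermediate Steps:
m = -8 (m = 4*(-2) = -8)
S(Q, u) = -2 - Q/4 (S(Q, u) = (-8 - Q)/4 = -2 - Q/4)
(S(B(-8), -159) - 8669)*((2*(-5))*0 - 24944) = ((-2 - (-1)*(-8)/4) - 8669)*((2*(-5))*0 - 24944) = ((-2 - 1/4*8) - 8669)*(-10*0 - 24944) = ((-2 - 2) - 8669)*(0 - 24944) = (-4 - 8669)*(-24944) = -8673*(-24944) = 216339312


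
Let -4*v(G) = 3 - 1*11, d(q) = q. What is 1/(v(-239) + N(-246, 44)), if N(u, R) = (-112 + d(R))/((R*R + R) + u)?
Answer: 51/100 ≈ 0.51000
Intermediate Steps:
N(u, R) = (-112 + R)/(R + u + R**2) (N(u, R) = (-112 + R)/((R*R + R) + u) = (-112 + R)/((R**2 + R) + u) = (-112 + R)/((R + R**2) + u) = (-112 + R)/(R + u + R**2))
v(G) = 2 (v(G) = -(3 - 1*11)/4 = -(3 - 11)/4 = -1/4*(-8) = 2)
1/(v(-239) + N(-246, 44)) = 1/(2 + (-112 + 44)/(44 - 246 + 44**2)) = 1/(2 - 68/(44 - 246 + 1936)) = 1/(2 - 68/1734) = 1/(2 + (1/1734)*(-68)) = 1/(2 - 2/51) = 1/(100/51) = 51/100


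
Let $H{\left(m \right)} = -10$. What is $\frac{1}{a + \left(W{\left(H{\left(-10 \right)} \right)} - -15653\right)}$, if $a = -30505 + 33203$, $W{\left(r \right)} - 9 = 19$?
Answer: $\frac{1}{18379} \approx 5.441 \cdot 10^{-5}$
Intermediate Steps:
$W{\left(r \right)} = 28$ ($W{\left(r \right)} = 9 + 19 = 28$)
$a = 2698$
$\frac{1}{a + \left(W{\left(H{\left(-10 \right)} \right)} - -15653\right)} = \frac{1}{2698 + \left(28 - -15653\right)} = \frac{1}{2698 + \left(28 + 15653\right)} = \frac{1}{2698 + 15681} = \frac{1}{18379}$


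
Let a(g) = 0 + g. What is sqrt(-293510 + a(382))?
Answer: 2*I*sqrt(73282) ≈ 541.41*I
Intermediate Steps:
a(g) = g
sqrt(-293510 + a(382)) = sqrt(-293510 + 382) = sqrt(-293128) = 2*I*sqrt(73282)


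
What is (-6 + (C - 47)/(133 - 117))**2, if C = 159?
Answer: 1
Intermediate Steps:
(-6 + (C - 47)/(133 - 117))**2 = (-6 + (159 - 47)/(133 - 117))**2 = (-6 + 112/16)**2 = (-6 + 112*(1/16))**2 = (-6 + 7)**2 = 1**2 = 1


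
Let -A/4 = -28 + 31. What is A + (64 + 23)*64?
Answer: 5556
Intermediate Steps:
A = -12 (A = -4*(-28 + 31) = -4*3 = -12)
A + (64 + 23)*64 = -12 + (64 + 23)*64 = -12 + 87*64 = -12 + 5568 = 5556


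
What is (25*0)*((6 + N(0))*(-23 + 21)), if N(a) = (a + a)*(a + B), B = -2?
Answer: 0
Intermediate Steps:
N(a) = 2*a*(-2 + a) (N(a) = (a + a)*(a - 2) = (2*a)*(-2 + a) = 2*a*(-2 + a))
(25*0)*((6 + N(0))*(-23 + 21)) = (25*0)*((6 + 2*0*(-2 + 0))*(-23 + 21)) = 0*((6 + 2*0*(-2))*(-2)) = 0*((6 + 0)*(-2)) = 0*(6*(-2)) = 0*(-12) = 0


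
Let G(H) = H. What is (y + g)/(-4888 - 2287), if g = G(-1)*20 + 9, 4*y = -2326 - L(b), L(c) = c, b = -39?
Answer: 333/4100 ≈ 0.081220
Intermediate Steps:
y = -2287/4 (y = (-2326 - 1*(-39))/4 = (-2326 + 39)/4 = (¼)*(-2287) = -2287/4 ≈ -571.75)
g = -11 (g = -1*20 + 9 = -20 + 9 = -11)
(y + g)/(-4888 - 2287) = (-2287/4 - 11)/(-4888 - 2287) = -2331/4/(-7175) = -2331/4*(-1/7175) = 333/4100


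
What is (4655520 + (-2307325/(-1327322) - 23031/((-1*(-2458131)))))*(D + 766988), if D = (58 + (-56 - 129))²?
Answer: 3965108462823647145801087/1087577118394 ≈ 3.6458e+12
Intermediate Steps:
D = 16129 (D = (58 - 185)² = (-127)² = 16129)
(4655520 + (-2307325/(-1327322) - 23031/((-1*(-2458131)))))*(D + 766988) = (4655520 + (-2307325/(-1327322) - 23031/((-1*(-2458131)))))*(16129 + 766988) = (4655520 + (-2307325*(-1/1327322) - 23031/2458131))*783117 = (4655520 + (2307325/1327322 - 23031*1/2458131))*783117 = (4655520 + (2307325/1327322 - 7677/819377))*783117 = (4655520 + 1880379185531/1087577118394)*783117 = (5063238906604820411/1087577118394)*783117 = 3965108462823647145801087/1087577118394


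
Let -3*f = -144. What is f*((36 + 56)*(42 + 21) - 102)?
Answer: 273312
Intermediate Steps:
f = 48 (f = -⅓*(-144) = 48)
f*((36 + 56)*(42 + 21) - 102) = 48*((36 + 56)*(42 + 21) - 102) = 48*(92*63 - 102) = 48*(5796 - 102) = 48*5694 = 273312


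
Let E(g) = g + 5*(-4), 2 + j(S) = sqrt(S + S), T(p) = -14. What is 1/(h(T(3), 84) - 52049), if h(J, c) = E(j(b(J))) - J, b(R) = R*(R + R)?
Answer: -1/52029 ≈ -1.9220e-5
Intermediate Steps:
b(R) = 2*R**2 (b(R) = R*(2*R) = 2*R**2)
j(S) = -2 + sqrt(2)*sqrt(S) (j(S) = -2 + sqrt(S + S) = -2 + sqrt(2*S) = -2 + sqrt(2)*sqrt(S))
E(g) = -20 + g (E(g) = g - 20 = -20 + g)
h(J, c) = -22 - J + 2*sqrt(J**2) (h(J, c) = (-20 + (-2 + sqrt(2)*sqrt(2*J**2))) - J = (-20 + (-2 + sqrt(2)*(sqrt(2)*sqrt(J**2)))) - J = (-20 + (-2 + 2*sqrt(J**2))) - J = (-22 + 2*sqrt(J**2)) - J = -22 - J + 2*sqrt(J**2))
1/(h(T(3), 84) - 52049) = 1/((-22 - 1*(-14) + 2*sqrt((-14)**2)) - 52049) = 1/((-22 + 14 + 2*sqrt(196)) - 52049) = 1/((-22 + 14 + 2*14) - 52049) = 1/((-22 + 14 + 28) - 52049) = 1/(20 - 52049) = 1/(-52029) = -1/52029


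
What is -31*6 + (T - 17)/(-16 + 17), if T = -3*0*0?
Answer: -203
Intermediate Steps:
T = 0 (T = 0*0 = 0)
-31*6 + (T - 17)/(-16 + 17) = -31*6 + (0 - 17)/(-16 + 17) = -186 - 17/1 = -186 - 17*1 = -186 - 17 = -203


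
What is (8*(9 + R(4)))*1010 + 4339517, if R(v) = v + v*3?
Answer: 4541517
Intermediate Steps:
R(v) = 4*v (R(v) = v + 3*v = 4*v)
(8*(9 + R(4)))*1010 + 4339517 = (8*(9 + 4*4))*1010 + 4339517 = (8*(9 + 16))*1010 + 4339517 = (8*25)*1010 + 4339517 = 200*1010 + 4339517 = 202000 + 4339517 = 4541517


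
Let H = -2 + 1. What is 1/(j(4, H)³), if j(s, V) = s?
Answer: 1/64 ≈ 0.015625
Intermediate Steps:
H = -1
1/(j(4, H)³) = 1/(4³) = 1/64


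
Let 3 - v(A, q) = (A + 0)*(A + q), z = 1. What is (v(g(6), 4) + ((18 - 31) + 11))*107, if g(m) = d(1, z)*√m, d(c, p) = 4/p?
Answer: -10165 - 1712*√6 ≈ -14359.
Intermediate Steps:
g(m) = 4*√m (g(m) = (4/1)*√m = (4*1)*√m = 4*√m)
v(A, q) = 3 - A*(A + q) (v(A, q) = 3 - (A + 0)*(A + q) = 3 - A*(A + q))
(v(g(6), 4) + ((18 - 31) + 11))*107 = ((3 - (4*√6)² - 1*4*√6*4) + ((18 - 31) + 11))*107 = ((3 - 1*96 - 16*√6) + (-13 + 11))*107 = ((3 - 96 - 16*√6) - 2)*107 = ((-93 - 16*√6) - 2)*107 = (-95 - 16*√6)*107 = -10165 - 1712*√6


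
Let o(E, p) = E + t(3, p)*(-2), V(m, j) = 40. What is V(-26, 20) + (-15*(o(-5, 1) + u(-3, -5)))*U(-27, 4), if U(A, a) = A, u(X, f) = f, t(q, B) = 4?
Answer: -7250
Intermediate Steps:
o(E, p) = -8 + E (o(E, p) = E + 4*(-2) = E - 8 = -8 + E)
V(-26, 20) + (-15*(o(-5, 1) + u(-3, -5)))*U(-27, 4) = 40 - 15*((-8 - 5) - 5)*(-27) = 40 - 15*(-13 - 5)*(-27) = 40 - 15*(-18)*(-27) = 40 + 270*(-27) = 40 - 7290 = -7250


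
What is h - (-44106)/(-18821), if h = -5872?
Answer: -110561018/18821 ≈ -5874.3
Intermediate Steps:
h - (-44106)/(-18821) = -5872 - (-44106)/(-18821) = -5872 - (-44106)*(-1)/18821 = -5872 - 1*44106/18821 = -5872 - 44106/18821 = -110561018/18821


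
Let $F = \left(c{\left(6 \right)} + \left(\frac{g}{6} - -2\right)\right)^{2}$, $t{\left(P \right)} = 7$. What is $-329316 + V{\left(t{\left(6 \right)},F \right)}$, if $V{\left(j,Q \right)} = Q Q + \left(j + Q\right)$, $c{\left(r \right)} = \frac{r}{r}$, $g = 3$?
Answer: $- \frac{5266347}{16} \approx -3.2915 \cdot 10^{5}$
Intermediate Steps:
$c{\left(r \right)} = 1$
$F = \frac{49}{4}$ ($F = \left(1 + \left(\frac{3}{6} - -2\right)\right)^{2} = \left(1 + \left(3 \cdot \frac{1}{6} + 2\right)\right)^{2} = \left(1 + \left(\frac{1}{2} + 2\right)\right)^{2} = \left(1 + \frac{5}{2}\right)^{2} = \left(\frac{7}{2}\right)^{2} = \frac{49}{4} \approx 12.25$)
$V{\left(j,Q \right)} = Q + j + Q^{2}$ ($V{\left(j,Q \right)} = Q^{2} + \left(Q + j\right) = Q + j + Q^{2}$)
$-329316 + V{\left(t{\left(6 \right)},F \right)} = -329316 + \left(\frac{49}{4} + 7 + \left(\frac{49}{4}\right)^{2}\right) = -329316 + \left(\frac{49}{4} + 7 + \frac{2401}{16}\right) = -329316 + \frac{2709}{16} = - \frac{5266347}{16}$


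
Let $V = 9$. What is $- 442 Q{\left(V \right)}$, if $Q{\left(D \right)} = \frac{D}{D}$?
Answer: $-442$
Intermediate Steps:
$Q{\left(D \right)} = 1$
$- 442 Q{\left(V \right)} = \left(-442\right) 1 = -442$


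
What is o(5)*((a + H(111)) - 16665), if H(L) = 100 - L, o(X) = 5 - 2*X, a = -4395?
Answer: 105355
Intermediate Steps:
o(X) = 5 - 2*X
o(5)*((a + H(111)) - 16665) = (5 - 2*5)*((-4395 + (100 - 1*111)) - 16665) = (5 - 10)*((-4395 + (100 - 111)) - 16665) = -5*((-4395 - 11) - 16665) = -5*(-4406 - 16665) = -5*(-21071) = 105355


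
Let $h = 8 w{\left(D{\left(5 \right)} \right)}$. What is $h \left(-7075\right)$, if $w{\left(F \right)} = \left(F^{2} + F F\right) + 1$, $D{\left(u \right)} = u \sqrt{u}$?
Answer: $-14206600$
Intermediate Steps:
$D{\left(u \right)} = u^{\frac{3}{2}}$
$w{\left(F \right)} = 1 + 2 F^{2}$ ($w{\left(F \right)} = \left(F^{2} + F^{2}\right) + 1 = 2 F^{2} + 1 = 1 + 2 F^{2}$)
$h = 2008$ ($h = 8 \left(1 + 2 \left(5^{\frac{3}{2}}\right)^{2}\right) = 8 \left(1 + 2 \left(5 \sqrt{5}\right)^{2}\right) = 8 \left(1 + 2 \cdot 125\right) = 8 \left(1 + 250\right) = 8 \cdot 251 = 2008$)
$h \left(-7075\right) = 2008 \left(-7075\right) = -14206600$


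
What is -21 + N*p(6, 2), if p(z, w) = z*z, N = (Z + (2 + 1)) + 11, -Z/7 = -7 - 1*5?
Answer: 3507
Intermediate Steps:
Z = 84 (Z = -7*(-7 - 1*5) = -7*(-7 - 5) = -7*(-12) = 84)
N = 98 (N = (84 + (2 + 1)) + 11 = (84 + 3) + 11 = 87 + 11 = 98)
p(z, w) = z²
-21 + N*p(6, 2) = -21 + 98*6² = -21 + 98*36 = -21 + 3528 = 3507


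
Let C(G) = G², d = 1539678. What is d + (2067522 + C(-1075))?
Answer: 4762825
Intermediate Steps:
d + (2067522 + C(-1075)) = 1539678 + (2067522 + (-1075)²) = 1539678 + (2067522 + 1155625) = 1539678 + 3223147 = 4762825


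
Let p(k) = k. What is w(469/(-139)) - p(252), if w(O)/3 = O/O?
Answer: -249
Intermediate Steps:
w(O) = 3 (w(O) = 3*(O/O) = 3*1 = 3)
w(469/(-139)) - p(252) = 3 - 1*252 = 3 - 252 = -249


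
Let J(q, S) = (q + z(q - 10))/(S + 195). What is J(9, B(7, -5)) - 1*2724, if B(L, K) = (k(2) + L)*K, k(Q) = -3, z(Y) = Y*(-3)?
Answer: -476688/175 ≈ -2723.9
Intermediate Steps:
z(Y) = -3*Y
B(L, K) = K*(-3 + L) (B(L, K) = (-3 + L)*K = K*(-3 + L))
J(q, S) = (30 - 2*q)/(195 + S) (J(q, S) = (q - 3*(q - 10))/(S + 195) = (q - 3*(-10 + q))/(195 + S) = (q + (30 - 3*q))/(195 + S) = (30 - 2*q)/(195 + S))
J(9, B(7, -5)) - 1*2724 = 2*(15 - 1*9)/(195 - 5*(-3 + 7)) - 1*2724 = 2*(15 - 9)/(195 - 5*4) - 2724 = 2*6/(195 - 20) - 2724 = 2*6/175 - 2724 = 2*(1/175)*6 - 2724 = 12/175 - 2724 = -476688/175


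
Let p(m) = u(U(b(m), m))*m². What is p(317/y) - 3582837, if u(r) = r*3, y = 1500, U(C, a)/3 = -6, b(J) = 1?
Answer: -447854926467/125000 ≈ -3.5828e+6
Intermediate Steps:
U(C, a) = -18 (U(C, a) = 3*(-6) = -18)
u(r) = 3*r
p(m) = -54*m² (p(m) = (3*(-18))*m² = -54*m²)
p(317/y) - 3582837 = -54*(317/1500)² - 3582837 = -54*100489/2250000 - 3582837 = -301467/125000 - 3582837 = -447854926467/125000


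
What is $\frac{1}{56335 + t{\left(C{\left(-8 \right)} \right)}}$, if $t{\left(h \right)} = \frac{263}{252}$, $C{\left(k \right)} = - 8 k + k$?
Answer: $\frac{252}{14196683} \approx 1.7751 \cdot 10^{-5}$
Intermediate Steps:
$C{\left(k \right)} = - 7 k$
$t{\left(h \right)} = \frac{263}{252}$ ($t{\left(h \right)} = 263 \cdot \frac{1}{252} = \frac{263}{252}$)
$\frac{1}{56335 + t{\left(C{\left(-8 \right)} \right)}} = \frac{1}{56335 + \frac{263}{252}} = \frac{1}{\frac{14196683}{252}} = \frac{252}{14196683}$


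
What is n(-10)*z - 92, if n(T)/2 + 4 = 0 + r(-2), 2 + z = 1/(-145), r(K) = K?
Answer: -9848/145 ≈ -67.917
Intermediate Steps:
z = -291/145 (z = -2 + 1/(-145) = -2 - 1/145 = -291/145 ≈ -2.0069)
n(T) = -12 (n(T) = -8 + 2*(0 - 2) = -8 + 2*(-2) = -8 - 4 = -12)
n(-10)*z - 92 = -12*(-291/145) - 92 = 3492/145 - 92 = -9848/145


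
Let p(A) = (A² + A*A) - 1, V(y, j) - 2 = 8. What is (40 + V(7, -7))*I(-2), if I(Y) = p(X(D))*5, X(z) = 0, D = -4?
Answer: -250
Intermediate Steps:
V(y, j) = 10 (V(y, j) = 2 + 8 = 10)
p(A) = -1 + 2*A² (p(A) = (A² + A²) - 1 = 2*A² - 1 = -1 + 2*A²)
I(Y) = -5 (I(Y) = (-1 + 2*0²)*5 = (-1 + 2*0)*5 = (-1 + 0)*5 = -1*5 = -5)
(40 + V(7, -7))*I(-2) = (40 + 10)*(-5) = 50*(-5) = -250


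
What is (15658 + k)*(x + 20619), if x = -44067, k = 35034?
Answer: -1188626016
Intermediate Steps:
(15658 + k)*(x + 20619) = (15658 + 35034)*(-44067 + 20619) = 50692*(-23448) = -1188626016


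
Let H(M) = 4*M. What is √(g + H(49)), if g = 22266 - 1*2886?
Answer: 2*√4894 ≈ 139.91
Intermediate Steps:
g = 19380 (g = 22266 - 2886 = 19380)
√(g + H(49)) = √(19380 + 4*49) = √(19380 + 196) = √19576 = 2*√4894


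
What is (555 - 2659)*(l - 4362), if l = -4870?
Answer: 19424128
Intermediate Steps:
(555 - 2659)*(l - 4362) = (555 - 2659)*(-4870 - 4362) = -2104*(-9232) = 19424128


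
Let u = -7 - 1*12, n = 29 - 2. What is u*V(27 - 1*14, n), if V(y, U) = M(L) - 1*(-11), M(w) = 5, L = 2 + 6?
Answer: -304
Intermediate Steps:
L = 8
n = 27
V(y, U) = 16 (V(y, U) = 5 - 1*(-11) = 5 + 11 = 16)
u = -19 (u = -7 - 12 = -19)
u*V(27 - 1*14, n) = -19*16 = -304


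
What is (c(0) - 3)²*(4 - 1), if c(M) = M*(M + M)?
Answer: 27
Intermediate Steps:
c(M) = 2*M² (c(M) = M*(2*M) = 2*M²)
(c(0) - 3)²*(4 - 1) = (2*0² - 3)²*(4 - 1) = (2*0 - 3)²*3 = (0 - 3)²*3 = (-3)²*3 = 9*3 = 27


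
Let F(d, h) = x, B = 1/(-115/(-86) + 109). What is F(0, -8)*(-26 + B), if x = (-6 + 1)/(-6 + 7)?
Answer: 1233140/9489 ≈ 129.95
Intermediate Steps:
B = 86/9489 (B = 1/(-115*(-1/86) + 109) = 1/(115/86 + 109) = 1/(9489/86) = 86/9489 ≈ 0.0090631)
x = -5 (x = -5/1 = -5*1 = -5)
F(d, h) = -5
F(0, -8)*(-26 + B) = -5*(-26 + 86/9489) = -5*(-246628/9489) = 1233140/9489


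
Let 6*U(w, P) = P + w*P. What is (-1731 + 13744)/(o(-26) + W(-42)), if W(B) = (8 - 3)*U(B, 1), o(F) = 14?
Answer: -72078/121 ≈ -595.69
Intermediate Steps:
U(w, P) = P/6 + P*w/6 (U(w, P) = (P + w*P)/6 = (P + P*w)/6 = P/6 + P*w/6)
W(B) = ⅚ + 5*B/6 (W(B) = (8 - 3)*((⅙)*1*(1 + B)) = 5*(⅙ + B/6) = ⅚ + 5*B/6)
(-1731 + 13744)/(o(-26) + W(-42)) = (-1731 + 13744)/(14 + (⅚ + (⅚)*(-42))) = 12013/(14 + (⅚ - 35)) = 12013/(14 - 205/6) = 12013/(-121/6) = 12013*(-6/121) = -72078/121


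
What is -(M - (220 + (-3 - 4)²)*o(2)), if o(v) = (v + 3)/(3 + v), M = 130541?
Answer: -130272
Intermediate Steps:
o(v) = 1 (o(v) = (3 + v)/(3 + v) = 1)
-(M - (220 + (-3 - 4)²)*o(2)) = -(130541 - (220 + (-3 - 4)²)) = -(130541 - (220 + (-7)²)) = -(130541 - (220 + 49)) = -(130541 - 269) = -1*130272 = -130272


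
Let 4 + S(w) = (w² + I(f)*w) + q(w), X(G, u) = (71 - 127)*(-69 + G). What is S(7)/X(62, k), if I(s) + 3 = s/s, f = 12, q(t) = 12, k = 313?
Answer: 43/392 ≈ 0.10969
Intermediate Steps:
I(s) = -2 (I(s) = -3 + s/s = -3 + 1 = -2)
X(G, u) = 3864 - 56*G (X(G, u) = -56*(-69 + G) = 3864 - 56*G)
S(w) = 8 + w² - 2*w (S(w) = -4 + ((w² - 2*w) + 12) = -4 + (12 + w² - 2*w) = 8 + w² - 2*w)
S(7)/X(62, k) = (8 + 7² - 2*7)/(3864 - 56*62) = (8 + 49 - 14)/(3864 - 3472) = 43/392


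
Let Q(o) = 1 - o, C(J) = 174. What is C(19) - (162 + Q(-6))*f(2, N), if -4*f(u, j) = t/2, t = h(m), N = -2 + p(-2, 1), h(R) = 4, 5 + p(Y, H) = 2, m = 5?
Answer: 517/2 ≈ 258.50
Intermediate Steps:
p(Y, H) = -3 (p(Y, H) = -5 + 2 = -3)
N = -5 (N = -2 - 3 = -5)
t = 4
f(u, j) = -½ (f(u, j) = -1/2 = -¼*2 = -½)
C(19) - (162 + Q(-6))*f(2, N) = 174 - (162 + (1 - 1*(-6)))*(-1)/2 = 174 - (162 + (1 + 6))*(-1)/2 = 174 - (162 + 7)*(-1)/2 = 174 - 169*(-1)/2 = 174 - 1*(-169/2) = 174 + 169/2 = 517/2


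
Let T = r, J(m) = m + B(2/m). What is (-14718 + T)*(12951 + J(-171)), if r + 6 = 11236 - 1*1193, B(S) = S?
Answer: -10229754418/171 ≈ -5.9823e+7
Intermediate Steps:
J(m) = m + 2/m
r = 10037 (r = -6 + (11236 - 1*1193) = -6 + (11236 - 1193) = -6 + 10043 = 10037)
T = 10037
(-14718 + T)*(12951 + J(-171)) = (-14718 + 10037)*(12951 + (-171 + 2/(-171))) = -4681*(12951 + (-171 + 2*(-1/171))) = -4681*(12951 + (-171 - 2/171)) = -4681*(12951 - 29243/171) = -4681*2185378/171 = -10229754418/171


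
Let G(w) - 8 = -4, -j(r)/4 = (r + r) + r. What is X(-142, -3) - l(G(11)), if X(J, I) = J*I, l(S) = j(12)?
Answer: 570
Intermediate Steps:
j(r) = -12*r (j(r) = -4*((r + r) + r) = -4*(2*r + r) = -12*r)
G(w) = 4 (G(w) = 8 - 4 = 4)
l(S) = -144 (l(S) = -12*12 = -144)
X(J, I) = I*J
X(-142, -3) - l(G(11)) = -3*(-142) - 1*(-144) = 426 + 144 = 570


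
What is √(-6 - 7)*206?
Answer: 206*I*√13 ≈ 742.74*I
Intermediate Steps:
√(-6 - 7)*206 = √(-13)*206 = (I*√13)*206 = 206*I*√13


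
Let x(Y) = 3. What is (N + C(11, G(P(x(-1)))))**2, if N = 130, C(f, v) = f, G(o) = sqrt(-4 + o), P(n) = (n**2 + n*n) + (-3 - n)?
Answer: 19881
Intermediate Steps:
P(n) = -3 - n + 2*n**2 (P(n) = (n**2 + n**2) + (-3 - n) = 2*n**2 + (-3 - n) = -3 - n + 2*n**2)
(N + C(11, G(P(x(-1)))))**2 = (130 + 11)**2 = 141**2 = 19881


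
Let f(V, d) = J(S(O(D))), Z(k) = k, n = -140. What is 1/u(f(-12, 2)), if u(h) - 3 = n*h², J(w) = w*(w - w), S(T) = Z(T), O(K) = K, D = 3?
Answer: ⅓ ≈ 0.33333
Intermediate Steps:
S(T) = T
J(w) = 0 (J(w) = w*0 = 0)
f(V, d) = 0
u(h) = 3 - 140*h²
1/u(f(-12, 2)) = 1/(3 - 140*0²) = 1/(3 - 140*0) = 1/(3 + 0) = 1/3 = ⅓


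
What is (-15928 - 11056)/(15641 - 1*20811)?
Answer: 13492/2585 ≈ 5.2193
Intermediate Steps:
(-15928 - 11056)/(15641 - 1*20811) = -26984/(15641 - 20811) = -26984/(-5170) = -26984*(-1/5170) = 13492/2585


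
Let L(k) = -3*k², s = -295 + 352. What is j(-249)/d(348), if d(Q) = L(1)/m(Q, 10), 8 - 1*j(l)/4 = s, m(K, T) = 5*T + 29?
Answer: 15484/3 ≈ 5161.3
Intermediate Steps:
m(K, T) = 29 + 5*T
s = 57
j(l) = -196 (j(l) = 32 - 4*57 = 32 - 228 = -196)
d(Q) = -3/79 (d(Q) = (-3*1²)/(29 + 5*10) = (-3*1)/(29 + 50) = -3/79)
j(-249)/d(348) = -196/(-3/79) = -196*(-79/3) = 15484/3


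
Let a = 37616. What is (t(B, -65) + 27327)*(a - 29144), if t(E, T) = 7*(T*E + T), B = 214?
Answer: -597259056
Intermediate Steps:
t(E, T) = 7*T + 7*E*T (t(E, T) = 7*(E*T + T) = 7*(T + E*T) = 7*T + 7*E*T)
(t(B, -65) + 27327)*(a - 29144) = (7*(-65)*(1 + 214) + 27327)*(37616 - 29144) = (7*(-65)*215 + 27327)*8472 = (-97825 + 27327)*8472 = -70498*8472 = -597259056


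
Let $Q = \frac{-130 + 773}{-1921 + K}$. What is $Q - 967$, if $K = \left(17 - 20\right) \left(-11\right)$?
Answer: $- \frac{1826339}{1888} \approx -967.34$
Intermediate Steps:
$K = 33$ ($K = \left(-3\right) \left(-11\right) = 33$)
$Q = - \frac{643}{1888}$ ($Q = \frac{-130 + 773}{-1921 + 33} = \frac{643}{-1888} = 643 \left(- \frac{1}{1888}\right) = - \frac{643}{1888} \approx -0.34057$)
$Q - 967 = - \frac{643}{1888} - 967 = - \frac{1826339}{1888}$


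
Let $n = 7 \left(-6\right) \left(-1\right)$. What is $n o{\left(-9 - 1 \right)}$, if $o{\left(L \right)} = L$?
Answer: $-420$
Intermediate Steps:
$n = 42$ ($n = \left(-42\right) \left(-1\right) = 42$)
$n o{\left(-9 - 1 \right)} = 42 \left(-9 - 1\right) = 42 \left(-10\right) = -420$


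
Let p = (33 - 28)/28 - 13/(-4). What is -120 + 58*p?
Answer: 552/7 ≈ 78.857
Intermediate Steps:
p = 24/7 (p = 5*(1/28) - 13*(-1/4) = 5/28 + 13/4 = 24/7 ≈ 3.4286)
-120 + 58*p = -120 + 58*(24/7) = -120 + 1392/7 = 552/7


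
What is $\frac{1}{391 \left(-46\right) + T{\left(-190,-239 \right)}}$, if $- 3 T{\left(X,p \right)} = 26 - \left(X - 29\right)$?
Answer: $- \frac{3}{54203} \approx -5.5348 \cdot 10^{-5}$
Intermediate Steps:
$T{\left(X,p \right)} = - \frac{55}{3} + \frac{X}{3}$ ($T{\left(X,p \right)} = - \frac{26 - \left(X - 29\right)}{3} = - \frac{26 - \left(-29 + X\right)}{3} = - \frac{55 - X}{3} = - \frac{55}{3} + \frac{X}{3}$)
$\frac{1}{391 \left(-46\right) + T{\left(-190,-239 \right)}} = \frac{1}{391 \left(-46\right) + \left(- \frac{55}{3} + \frac{1}{3} \left(-190\right)\right)} = \frac{1}{-17986 - \frac{245}{3}} = \frac{1}{- \frac{54203}{3}} = - \frac{3}{54203}$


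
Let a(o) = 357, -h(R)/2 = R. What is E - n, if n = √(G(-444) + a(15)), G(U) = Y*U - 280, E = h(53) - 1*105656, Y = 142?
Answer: -105762 - I*√62971 ≈ -1.0576e+5 - 250.94*I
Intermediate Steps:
h(R) = -2*R
E = -105762 (E = -2*53 - 1*105656 = -106 - 105656 = -105762)
G(U) = -280 + 142*U (G(U) = 142*U - 280 = -280 + 142*U)
n = I*√62971 (n = √((-280 + 142*(-444)) + 357) = √((-280 - 63048) + 357) = √(-63328 + 357) = √(-62971) = I*√62971 ≈ 250.94*I)
E - n = -105762 - I*√62971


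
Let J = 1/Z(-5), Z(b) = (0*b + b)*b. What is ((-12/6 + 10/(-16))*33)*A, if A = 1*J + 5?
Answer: -43659/100 ≈ -436.59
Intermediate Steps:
Z(b) = b² (Z(b) = (0 + b)*b = b*b = b²)
J = 1/25 (J = 1/(-5)² = 1/25 ≈ 0.040000)
A = 126/25 (A = 1*(1/25) + 5 = 1/25 + 5 = 126/25 ≈ 5.0400)
((-12/6 + 10/(-16))*33)*A = ((-12/6 + 10/(-16))*33)*(126/25) = ((-12*⅙ + 10*(-1/16))*33)*(126/25) = ((-2 - 5/8)*33)*(126/25) = -21/8*33*(126/25) = -693/8*126/25 = -43659/100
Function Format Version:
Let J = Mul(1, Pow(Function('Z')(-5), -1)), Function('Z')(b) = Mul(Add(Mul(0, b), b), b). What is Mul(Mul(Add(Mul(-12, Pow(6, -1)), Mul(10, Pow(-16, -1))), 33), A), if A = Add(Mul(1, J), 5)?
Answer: Rational(-43659, 100) ≈ -436.59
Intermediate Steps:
Function('Z')(b) = Pow(b, 2) (Function('Z')(b) = Mul(Add(0, b), b) = Mul(b, b) = Pow(b, 2))
J = Rational(1, 25) (J = Mul(1, Pow(Pow(-5, 2), -1)) = Mul(1, Pow(25, -1)) = Mul(1, Rational(1, 25)) = Rational(1, 25) ≈ 0.040000)
A = Rational(126, 25) (A = Add(Mul(1, Rational(1, 25)), 5) = Add(Rational(1, 25), 5) = Rational(126, 25) ≈ 5.0400)
Mul(Mul(Add(Mul(-12, Pow(6, -1)), Mul(10, Pow(-16, -1))), 33), A) = Mul(Mul(Add(Mul(-12, Pow(6, -1)), Mul(10, Pow(-16, -1))), 33), Rational(126, 25)) = Mul(Mul(Add(Mul(-12, Rational(1, 6)), Mul(10, Rational(-1, 16))), 33), Rational(126, 25)) = Mul(Mul(Add(-2, Rational(-5, 8)), 33), Rational(126, 25)) = Mul(Mul(Rational(-21, 8), 33), Rational(126, 25)) = Mul(Rational(-693, 8), Rational(126, 25)) = Rational(-43659, 100)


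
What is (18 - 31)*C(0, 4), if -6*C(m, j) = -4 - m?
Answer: -26/3 ≈ -8.6667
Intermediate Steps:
C(m, j) = 2/3 + m/6 (C(m, j) = -(-4 - m)/6 = 2/3 + m/6)
(18 - 31)*C(0, 4) = (18 - 31)*(2/3 + (1/6)*0) = -13*(2/3 + 0) = -13*2/3 = -26/3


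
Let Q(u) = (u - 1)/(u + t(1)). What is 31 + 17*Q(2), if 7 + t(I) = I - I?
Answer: 138/5 ≈ 27.600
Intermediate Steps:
t(I) = -7 (t(I) = -7 + (I - I) = -7 + 0 = -7)
Q(u) = (-1 + u)/(-7 + u) (Q(u) = (u - 1)/(u - 7) = (-1 + u)/(-7 + u))
31 + 17*Q(2) = 31 + 17*((-1 + 2)/(-7 + 2)) = 31 + 17*(1/(-5)) = 31 + 17*(-⅕*1) = 31 + 17*(-⅕) = 31 - 17/5 = 138/5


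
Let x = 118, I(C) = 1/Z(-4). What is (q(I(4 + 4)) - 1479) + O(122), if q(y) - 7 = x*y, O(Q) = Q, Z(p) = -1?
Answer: -1468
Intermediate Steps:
I(C) = -1 (I(C) = 1/(-1) = -1)
q(y) = 7 + 118*y
(q(I(4 + 4)) - 1479) + O(122) = ((7 + 118*(-1)) - 1479) + 122 = ((7 - 118) - 1479) + 122 = (-111 - 1479) + 122 = -1590 + 122 = -1468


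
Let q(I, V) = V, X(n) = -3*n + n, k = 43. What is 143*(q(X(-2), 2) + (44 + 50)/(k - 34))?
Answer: 16016/9 ≈ 1779.6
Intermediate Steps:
X(n) = -2*n
143*(q(X(-2), 2) + (44 + 50)/(k - 34)) = 143*(2 + (44 + 50)/(43 - 34)) = 143*(2 + 94/9) = 143*(112/9) = 16016/9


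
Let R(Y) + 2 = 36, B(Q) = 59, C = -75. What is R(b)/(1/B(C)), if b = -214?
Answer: 2006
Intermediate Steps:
R(Y) = 34 (R(Y) = -2 + 36 = 34)
R(b)/(1/B(C)) = 34/(1/59) = 34*59 = 2006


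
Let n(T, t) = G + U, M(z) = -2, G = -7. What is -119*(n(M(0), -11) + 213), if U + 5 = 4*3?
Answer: -25347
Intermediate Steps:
U = 7 (U = -5 + 4*3 = -5 + 12 = 7)
n(T, t) = 0 (n(T, t) = -7 + 7 = 0)
-119*(n(M(0), -11) + 213) = -119*(0 + 213) = -119*213 = -25347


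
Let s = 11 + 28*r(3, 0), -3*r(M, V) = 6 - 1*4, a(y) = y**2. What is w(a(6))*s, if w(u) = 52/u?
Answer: -299/27 ≈ -11.074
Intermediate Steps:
r(M, V) = -2/3 (r(M, V) = -(6 - 1*4)/3 = -(6 - 4)/3 = -1/3*2 = -2/3)
s = -23/3 (s = 11 + 28*(-2/3) = 11 - 56/3 = -23/3 ≈ -7.6667)
w(a(6))*s = (52/(6**2))*(-23/3) = (52/36)*(-23/3) = (52*(1/36))*(-23/3) = (13/9)*(-23/3) = -299/27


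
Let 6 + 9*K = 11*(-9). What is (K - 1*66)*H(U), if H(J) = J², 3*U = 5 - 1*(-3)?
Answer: -14912/27 ≈ -552.30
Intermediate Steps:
U = 8/3 (U = (5 - 1*(-3))/3 = (5 + 3)/3 = (⅓)*8 = 8/3 ≈ 2.6667)
K = -35/3 (K = -⅔ + (11*(-9))/9 = -⅔ + (⅑)*(-99) = -⅔ - 11 = -35/3 ≈ -11.667)
(K - 1*66)*H(U) = (-35/3 - 1*66)*(8/3)² = (-35/3 - 66)*(64/9) = -233/3*64/9 = -14912/27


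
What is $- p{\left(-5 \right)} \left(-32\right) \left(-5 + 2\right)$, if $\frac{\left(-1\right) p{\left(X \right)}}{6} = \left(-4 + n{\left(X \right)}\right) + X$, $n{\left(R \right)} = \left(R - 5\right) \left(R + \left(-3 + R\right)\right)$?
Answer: $69696$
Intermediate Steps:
$n{\left(R \right)} = \left(-5 + R\right) \left(-3 + 2 R\right)$
$p{\left(X \right)} = -66 - 12 X^{2} + 72 X$ ($p{\left(X \right)} = - 6 \left(\left(-4 + \left(15 - 13 X + 2 X^{2}\right)\right) + X\right) = - 6 \left(\left(11 - 13 X + 2 X^{2}\right) + X\right) = - 6 \left(11 - 12 X + 2 X^{2}\right) = -66 - 12 X^{2} + 72 X$)
$- p{\left(-5 \right)} \left(-32\right) \left(-5 + 2\right) = - (-66 - 12 \left(-5\right)^{2} + 72 \left(-5\right)) \left(-32\right) \left(-5 + 2\right) = - (-66 - 300 - 360) \left(-32\right) \left(-3\right) = \left(-1\right) \left(-726\right) \left(-32\right) \left(-3\right) = 726 \left(-32\right) \left(-3\right) = \left(-23232\right) \left(-3\right) = 69696$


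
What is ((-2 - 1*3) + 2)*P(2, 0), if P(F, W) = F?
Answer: -6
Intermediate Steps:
((-2 - 1*3) + 2)*P(2, 0) = ((-2 - 1*3) + 2)*2 = ((-2 - 3) + 2)*2 = (-5 + 2)*2 = -3*2 = -6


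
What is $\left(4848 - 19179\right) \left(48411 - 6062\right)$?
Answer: $-606903519$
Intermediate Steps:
$\left(4848 - 19179\right) \left(48411 - 6062\right) = \left(-14331\right) 42349 = -606903519$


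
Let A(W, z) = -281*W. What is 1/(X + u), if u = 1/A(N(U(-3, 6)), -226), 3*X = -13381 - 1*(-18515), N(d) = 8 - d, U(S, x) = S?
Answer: 9273/15869191 ≈ 0.00058434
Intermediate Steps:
X = 5134/3 (X = (-13381 - 1*(-18515))/3 = (-13381 + 18515)/3 = (⅓)*5134 = 5134/3 ≈ 1711.3)
u = -1/3091 (u = 1/(-281*(8 - 1*(-3))) = 1/(-281*(8 + 3)) = 1/(-281*11) = 1/(-3091) = -1/3091 ≈ -0.00032352)
1/(X + u) = 1/(5134/3 - 1/3091) = 1/(15869191/9273) = 9273/15869191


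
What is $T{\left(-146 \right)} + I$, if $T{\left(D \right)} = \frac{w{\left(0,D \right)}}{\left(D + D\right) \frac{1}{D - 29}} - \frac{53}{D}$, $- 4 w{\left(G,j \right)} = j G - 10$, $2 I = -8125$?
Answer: $- \frac{2371413}{584} \approx -4060.6$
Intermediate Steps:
$I = - \frac{8125}{2}$ ($I = \frac{1}{2} \left(-8125\right) = - \frac{8125}{2} \approx -4062.5$)
$w{\left(G,j \right)} = \frac{5}{2} - \frac{G j}{4}$ ($w{\left(G,j \right)} = - \frac{j G - 10}{4} = - \frac{G j - 10}{4} = - \frac{-10 + G j}{4} = \frac{5}{2} - \frac{G j}{4}$)
$T{\left(D \right)} = - \frac{53}{D} + \frac{5 \left(-29 + D\right)}{4 D}$ ($T{\left(D \right)} = \frac{\frac{5}{2} - 0 D}{\left(D + D\right) \frac{1}{D - 29}} - \frac{53}{D} = \frac{\frac{5}{2} + 0}{2 D \frac{1}{-29 + D}} - \frac{53}{D} = \frac{5}{2 \frac{2 D}{-29 + D}} - \frac{53}{D} = \frac{5 \frac{-29 + D}{2 D}}{2} - \frac{53}{D} = \frac{5 \left(-29 + D\right)}{4 D} - \frac{53}{D} = - \frac{53}{D} + \frac{5 \left(-29 + D\right)}{4 D}$)
$T{\left(-146 \right)} + I = \frac{-357 + 5 \left(-146\right)}{4 \left(-146\right)} - \frac{8125}{2} = \frac{1}{4} \left(- \frac{1}{146}\right) \left(-357 - 730\right) - \frac{8125}{2} = \frac{1}{4} \left(- \frac{1}{146}\right) \left(-1087\right) - \frac{8125}{2} = \frac{1087}{584} - \frac{8125}{2} = - \frac{2371413}{584}$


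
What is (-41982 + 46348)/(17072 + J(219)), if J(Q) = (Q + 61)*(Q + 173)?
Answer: 2183/63416 ≈ 0.034423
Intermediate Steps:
J(Q) = (61 + Q)*(173 + Q)
(-41982 + 46348)/(17072 + J(219)) = (-41982 + 46348)/(17072 + (10553 + 219² + 234*219)) = 4366/(17072 + (10553 + 47961 + 51246)) = 4366/(17072 + 109760) = 4366/126832 = 4366*(1/126832) = 2183/63416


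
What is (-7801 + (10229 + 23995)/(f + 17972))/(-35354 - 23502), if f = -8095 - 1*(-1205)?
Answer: 14402743/108707032 ≈ 0.13249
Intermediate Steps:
f = -6890 (f = -8095 + 1205 = -6890)
(-7801 + (10229 + 23995)/(f + 17972))/(-35354 - 23502) = (-7801 + (10229 + 23995)/(-6890 + 17972))/(-35354 - 23502) = (-7801 + 34224/11082)/(-58856) = (-7801 + 34224*(1/11082))*(-1/58856) = (-7801 + 5704/1847)*(-1/58856) = -14402743/1847*(-1/58856) = 14402743/108707032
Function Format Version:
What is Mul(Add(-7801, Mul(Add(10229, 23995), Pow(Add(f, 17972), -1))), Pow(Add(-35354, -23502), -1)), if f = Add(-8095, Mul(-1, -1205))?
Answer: Rational(14402743, 108707032) ≈ 0.13249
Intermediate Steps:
f = -6890 (f = Add(-8095, 1205) = -6890)
Mul(Add(-7801, Mul(Add(10229, 23995), Pow(Add(f, 17972), -1))), Pow(Add(-35354, -23502), -1)) = Mul(Add(-7801, Mul(Add(10229, 23995), Pow(Add(-6890, 17972), -1))), Pow(Add(-35354, -23502), -1)) = Mul(Add(-7801, Mul(34224, Pow(11082, -1))), Pow(-58856, -1)) = Mul(Add(-7801, Mul(34224, Rational(1, 11082))), Rational(-1, 58856)) = Mul(Add(-7801, Rational(5704, 1847)), Rational(-1, 58856)) = Mul(Rational(-14402743, 1847), Rational(-1, 58856)) = Rational(14402743, 108707032)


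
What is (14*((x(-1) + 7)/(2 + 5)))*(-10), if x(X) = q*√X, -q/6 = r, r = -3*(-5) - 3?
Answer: -140 + 1440*I ≈ -140.0 + 1440.0*I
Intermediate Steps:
r = 12 (r = 15 - 3 = 12)
q = -72 (q = -6*12 = -72)
x(X) = -72*√X
(14*((x(-1) + 7)/(2 + 5)))*(-10) = (14*((-72*I + 7)/(2 + 5)))*(-10) = (14*((-72*I + 7)/7))*(-10) = (14*((7 - 72*I)*(⅐)))*(-10) = (14*(1 - 72*I/7))*(-10) = (14 - 144*I)*(-10) = -140 + 1440*I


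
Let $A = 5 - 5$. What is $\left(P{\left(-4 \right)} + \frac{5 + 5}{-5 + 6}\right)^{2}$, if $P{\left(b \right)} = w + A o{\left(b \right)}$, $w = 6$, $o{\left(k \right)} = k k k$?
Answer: $256$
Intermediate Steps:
$A = 0$
$o{\left(k \right)} = k^{3}$ ($o{\left(k \right)} = k^{2} k = k^{3}$)
$P{\left(b \right)} = 6$ ($P{\left(b \right)} = 6 + 0 b^{3} = 6 + 0 = 6$)
$\left(P{\left(-4 \right)} + \frac{5 + 5}{-5 + 6}\right)^{2} = \left(6 + \frac{5 + 5}{-5 + 6}\right)^{2} = \left(6 + \frac{10}{1}\right)^{2} = \left(6 + 10 \cdot 1\right)^{2} = \left(6 + 10\right)^{2} = 16^{2} = 256$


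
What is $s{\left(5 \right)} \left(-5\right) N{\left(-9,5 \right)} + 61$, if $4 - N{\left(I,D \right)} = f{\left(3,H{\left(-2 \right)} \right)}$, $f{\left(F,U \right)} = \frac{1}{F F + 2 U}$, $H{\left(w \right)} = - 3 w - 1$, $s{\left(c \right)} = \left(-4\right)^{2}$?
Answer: $- \frac{4841}{19} \approx -254.79$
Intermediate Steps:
$s{\left(c \right)} = 16$
$H{\left(w \right)} = -1 - 3 w$
$f{\left(F,U \right)} = \frac{1}{F^{2} + 2 U}$
$N{\left(I,D \right)} = \frac{75}{19}$ ($N{\left(I,D \right)} = 4 - \frac{1}{3^{2} + 2 \left(-1 - -6\right)} = 4 - \frac{1}{9 + 2 \left(-1 + 6\right)} = 4 - \frac{1}{9 + 2 \cdot 5} = 4 - \frac{1}{9 + 10} = 4 - \frac{1}{19} = \frac{75}{19}$)
$s{\left(5 \right)} \left(-5\right) N{\left(-9,5 \right)} + 61 = 16 \left(-5\right) \frac{75}{19} + 61 = \left(-80\right) \frac{75}{19} + 61 = - \frac{6000}{19} + 61 = - \frac{4841}{19}$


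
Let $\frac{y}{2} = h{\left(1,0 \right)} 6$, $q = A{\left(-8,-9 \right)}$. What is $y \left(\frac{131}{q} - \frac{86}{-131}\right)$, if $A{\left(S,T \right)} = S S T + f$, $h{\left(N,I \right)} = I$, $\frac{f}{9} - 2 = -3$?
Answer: $0$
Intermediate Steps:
$f = -9$ ($f = 18 + 9 \left(-3\right) = 18 - 27 = -9$)
$A{\left(S,T \right)} = -9 + T S^{2}$ ($A{\left(S,T \right)} = S S T - 9 = S^{2} T - 9 = T S^{2} - 9 = -9 + T S^{2}$)
$q = -585$ ($q = -9 - 9 \left(-8\right)^{2} = -9 - 576 = -585$)
$y = 0$ ($y = 2 \cdot 0 \cdot 6 = 2 \cdot 0 = 0$)
$y \left(\frac{131}{q} - \frac{86}{-131}\right) = 0 \left(\frac{131}{-585} - \frac{86}{-131}\right) = 0 \left(131 \left(- \frac{1}{585}\right) - - \frac{86}{131}\right) = 0 \left(- \frac{131}{585} + \frac{86}{131}\right) = 0 \cdot \frac{33149}{76635} = 0$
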